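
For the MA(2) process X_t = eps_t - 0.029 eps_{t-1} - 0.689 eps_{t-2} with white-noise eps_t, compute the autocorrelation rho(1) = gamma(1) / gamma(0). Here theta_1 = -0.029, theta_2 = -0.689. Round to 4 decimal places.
\rho(1) = -0.0061

For an MA(q) process with theta_0 = 1, the autocovariance is
  gamma(k) = sigma^2 * sum_{i=0..q-k} theta_i * theta_{i+k},
and rho(k) = gamma(k) / gamma(0). Sigma^2 cancels.
  numerator   = (1)*(-0.029) + (-0.029)*(-0.689) = -0.009019.
  denominator = (1)^2 + (-0.029)^2 + (-0.689)^2 = 1.475562.
  rho(1) = -0.009019 / 1.475562 = -0.0061.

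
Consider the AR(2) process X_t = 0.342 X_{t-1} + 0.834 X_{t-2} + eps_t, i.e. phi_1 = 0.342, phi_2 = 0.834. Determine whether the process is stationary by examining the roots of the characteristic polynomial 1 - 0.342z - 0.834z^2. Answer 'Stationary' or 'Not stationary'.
\text{Not stationary}

The AR(p) characteristic polynomial is P(z) = 1 - 0.342z - 0.834z^2.
Stationarity requires all roots to lie outside the unit circle, i.e. |z| > 1 for every root.
Set 1 + (-0.342) z + (-0.834) z^2 = 0, i.e. a z^2 + b z + c = 0 with a = -0.834, b = -0.342, c = 1.
Discriminant D = b^2 - 4ac = (-0.342)^2 - 4*(-0.834)*1 = 0.116964 - (-3.336) = 3.452964.
D >= 0, so the roots are real: z = (-b +/- sqrt(D)) / (2a) = (0.342 +/- 1.858215) / (-1.668).
  z_1 = (0.342 + 1.858215) / (-1.668) = -1.3191,   |z_1| = 1.3191.
  z_2 = (0.342 - 1.858215) / (-1.668) = 0.909,   |z_2| = 0.909.
Moduli of all roots: 1.3191, 0.9090.
All moduli strictly greater than 1? No.
Verdict: Not stationary.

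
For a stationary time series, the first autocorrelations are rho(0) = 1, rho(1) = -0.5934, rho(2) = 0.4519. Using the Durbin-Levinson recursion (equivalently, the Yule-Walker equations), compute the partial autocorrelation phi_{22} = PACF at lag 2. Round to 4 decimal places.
\phi_{22} = 0.1540

The PACF at lag k is phi_{kk}, the last component of the solution
to the Yule-Walker system G_k phi = r_k where
  (G_k)_{ij} = rho(|i - j|), (r_k)_i = rho(i), i,j = 1..k.
Equivalently, Durbin-Levinson gives phi_{kk} iteratively:
  phi_{11} = rho(1)
  phi_{kk} = [rho(k) - sum_{j=1..k-1} phi_{k-1,j} rho(k-j)]
            / [1 - sum_{j=1..k-1} phi_{k-1,j} rho(j)],
  phi_{k,j} = phi_{k-1,j} - phi_{kk} phi_{k-1,k-j},  j = 1..k-1.
Step k = 1:
  phi_11 = rho(1) = -0.5934.
Step k = 2:
  phi_22 = [rho(2) - phi_11 rho(1)] / [1 - phi_11 rho(1)] = [0.4519 - (-0.5934)(-0.5934)] / [1 - (-0.5934)(-0.5934)]
         = 0.09977644 / 0.64787644 = 0.154.
Therefore phi_{22} = 0.1540.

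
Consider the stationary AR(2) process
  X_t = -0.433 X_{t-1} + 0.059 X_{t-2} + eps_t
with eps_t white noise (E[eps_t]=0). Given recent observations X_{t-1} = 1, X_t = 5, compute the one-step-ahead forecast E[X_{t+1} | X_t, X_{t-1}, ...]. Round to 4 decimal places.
E[X_{t+1} \mid \mathcal F_t] = -2.1060

For an AR(p) model X_t = c + sum_i phi_i X_{t-i} + eps_t, the
one-step-ahead conditional mean is
  E[X_{t+1} | X_t, ...] = c + sum_i phi_i X_{t+1-i}.
Substitute known values:
  E[X_{t+1} | ...] = (-0.433) * (5) + (0.059) * (1)
                   = -2.1060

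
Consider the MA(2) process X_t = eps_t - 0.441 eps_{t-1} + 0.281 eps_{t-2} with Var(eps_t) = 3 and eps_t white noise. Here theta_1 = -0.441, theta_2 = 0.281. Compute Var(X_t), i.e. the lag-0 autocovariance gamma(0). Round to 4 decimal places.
\gamma(0) = 3.8203

For an MA(q) process X_t = eps_t + sum_i theta_i eps_{t-i} with
Var(eps_t) = sigma^2, the variance is
  gamma(0) = sigma^2 * (1 + sum_i theta_i^2).
  sum_i theta_i^2 = (-0.441)^2 + (0.281)^2 = 0.194481 + 0.078961 = 0.273442.
  gamma(0) = 3 * (1 + 0.273442) = 3 * 1.273442 = 3.820326, which rounds to 3.8203.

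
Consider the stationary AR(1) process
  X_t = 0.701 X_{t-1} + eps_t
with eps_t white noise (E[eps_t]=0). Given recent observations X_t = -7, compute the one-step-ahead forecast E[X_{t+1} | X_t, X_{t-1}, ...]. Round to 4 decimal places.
E[X_{t+1} \mid \mathcal F_t] = -4.9070

For an AR(p) model X_t = c + sum_i phi_i X_{t-i} + eps_t, the
one-step-ahead conditional mean is
  E[X_{t+1} | X_t, ...] = c + sum_i phi_i X_{t+1-i}.
Substitute known values:
  E[X_{t+1} | ...] = (0.701) * (-7)
                   = -4.9070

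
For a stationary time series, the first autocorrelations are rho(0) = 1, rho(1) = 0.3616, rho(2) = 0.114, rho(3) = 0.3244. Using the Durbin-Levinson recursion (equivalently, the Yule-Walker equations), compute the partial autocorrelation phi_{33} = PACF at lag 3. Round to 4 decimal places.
\phi_{33} = 0.3330

The PACF at lag k is phi_{kk}, the last component of the solution
to the Yule-Walker system G_k phi = r_k where
  (G_k)_{ij} = rho(|i - j|), (r_k)_i = rho(i), i,j = 1..k.
Equivalently, Durbin-Levinson gives phi_{kk} iteratively:
  phi_{11} = rho(1)
  phi_{kk} = [rho(k) - sum_{j=1..k-1} phi_{k-1,j} rho(k-j)]
            / [1 - sum_{j=1..k-1} phi_{k-1,j} rho(j)],
  phi_{k,j} = phi_{k-1,j} - phi_{kk} phi_{k-1,k-j},  j = 1..k-1.
Step k = 1:
  phi_11 = rho(1) = 0.3616.
Step k = 2:
  phi_22 = [rho(2) - phi_11 rho(1)] / [1 - phi_11 rho(1)] = [0.114 - (0.3616)(0.3616)] / [1 - (0.3616)(0.3616)]
         = -0.01675456 / 0.86924544 = -0.019275.
  Update: phi_21 = phi_11 - phi_22 phi_11 = 0.3616 - (-0.019275)(0.3616) = 0.36857.
Step k = 3:
  phi_33 = [rho(3) - phi_21 rho(2) - phi_22 rho(1)] / [1 - phi_21 rho(1) - phi_22 rho(2)]
    numerator   = 0.3244 - (0.36857)(0.114) - (-0.019275)(0.3616) = 0.28935282
    denominator = 1 - (0.36857)(0.3616) - (-0.019275)(0.114) = 0.8689225
  phi_33 = 0.28935282 / 0.8689225 = 0.333.
Therefore phi_{33} = 0.3330.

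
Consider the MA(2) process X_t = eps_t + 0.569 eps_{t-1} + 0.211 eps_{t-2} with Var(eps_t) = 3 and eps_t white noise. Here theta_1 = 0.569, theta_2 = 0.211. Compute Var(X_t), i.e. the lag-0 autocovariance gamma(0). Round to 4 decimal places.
\gamma(0) = 4.1048

For an MA(q) process X_t = eps_t + sum_i theta_i eps_{t-i} with
Var(eps_t) = sigma^2, the variance is
  gamma(0) = sigma^2 * (1 + sum_i theta_i^2).
  sum_i theta_i^2 = (0.569)^2 + (0.211)^2 = 0.323761 + 0.044521 = 0.368282.
  gamma(0) = 3 * (1 + 0.368282) = 3 * 1.368282 = 4.104846, which rounds to 4.1048.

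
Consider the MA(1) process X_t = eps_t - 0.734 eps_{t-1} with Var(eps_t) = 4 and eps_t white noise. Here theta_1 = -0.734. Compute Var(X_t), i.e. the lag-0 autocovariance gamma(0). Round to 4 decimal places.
\gamma(0) = 6.1550

For an MA(q) process X_t = eps_t + sum_i theta_i eps_{t-i} with
Var(eps_t) = sigma^2, the variance is
  gamma(0) = sigma^2 * (1 + sum_i theta_i^2).
  sum_i theta_i^2 = (-0.734)^2 = 0.538756.
  gamma(0) = 4 * (1 + 0.538756) = 4 * 1.538756 = 6.155024, which rounds to 6.1550.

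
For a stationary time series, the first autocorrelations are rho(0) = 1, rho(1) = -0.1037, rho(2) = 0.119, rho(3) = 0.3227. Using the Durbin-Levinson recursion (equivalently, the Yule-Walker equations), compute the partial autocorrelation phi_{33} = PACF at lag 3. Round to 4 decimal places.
\phi_{33} = 0.3530

The PACF at lag k is phi_{kk}, the last component of the solution
to the Yule-Walker system G_k phi = r_k where
  (G_k)_{ij} = rho(|i - j|), (r_k)_i = rho(i), i,j = 1..k.
Equivalently, Durbin-Levinson gives phi_{kk} iteratively:
  phi_{11} = rho(1)
  phi_{kk} = [rho(k) - sum_{j=1..k-1} phi_{k-1,j} rho(k-j)]
            / [1 - sum_{j=1..k-1} phi_{k-1,j} rho(j)],
  phi_{k,j} = phi_{k-1,j} - phi_{kk} phi_{k-1,k-j},  j = 1..k-1.
Step k = 1:
  phi_11 = rho(1) = -0.1037.
Step k = 2:
  phi_22 = [rho(2) - phi_11 rho(1)] / [1 - phi_11 rho(1)] = [0.119 - (-0.1037)(-0.1037)] / [1 - (-0.1037)(-0.1037)]
         = 0.10824631 / 0.98924631 = 0.109423.
  Update: phi_21 = phi_11 - phi_22 phi_11 = -0.1037 - (0.109423)(-0.1037) = -0.092353.
Step k = 3:
  phi_33 = [rho(3) - phi_21 rho(2) - phi_22 rho(1)] / [1 - phi_21 rho(1) - phi_22 rho(2)]
    numerator   = 0.3227 - (-0.092353)(0.119) - (0.109423)(-0.1037) = 0.34503715
    denominator = 1 - (-0.092353)(-0.1037) - (0.109423)(0.119) = 0.97740167
  phi_33 = 0.34503715 / 0.97740167 = 0.353.
Therefore phi_{33} = 0.3530.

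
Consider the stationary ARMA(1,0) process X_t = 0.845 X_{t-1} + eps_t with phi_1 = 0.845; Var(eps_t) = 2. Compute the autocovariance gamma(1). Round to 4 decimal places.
\gamma(1) = 5.9096

Multiply the model equation by X_{t-k} and take expectations. With theta_0 = psi_0 = 1 and psi_j the MA(infinity) weights, this gives
  gamma(k) - sum_i phi_i gamma(k-i) = c_k,
  c_k = sigma^2 * sum_{j=k..q} theta_j psi_{j-k}   (c_k = 0 for k > q),
using gamma(-m) = gamma(m).
Pure AR (q = 0): c_0 = sigma^2 = 2, c_k = 0 for k >= 1.
Equations for k = 0 and k = 1 (AR order 1):
  gamma(0) = phi_1 gamma(1) + c_0
  gamma(1) = phi_1 gamma(0) + c_1
Substituting the second into the first: gamma(0) (1 - phi_1^2) = c_0 + phi_1 c_1, so
  gamma(0) = c_0 / (1 - phi_1^2) = 2 / (1 - (0.845)^2) = 2 / 0.285975 = 6.993618.
  gamma(1) = phi_1 gamma(0) = (0.845)(6.993618) = 5.909607.
Therefore gamma(1) = 5.9096 (to 4 decimal places).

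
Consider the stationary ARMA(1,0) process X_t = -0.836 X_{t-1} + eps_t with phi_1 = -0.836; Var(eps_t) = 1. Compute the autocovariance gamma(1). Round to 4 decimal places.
\gamma(1) = -2.7764

Multiply the model equation by X_{t-k} and take expectations. With theta_0 = psi_0 = 1 and psi_j the MA(infinity) weights, this gives
  gamma(k) - sum_i phi_i gamma(k-i) = c_k,
  c_k = sigma^2 * sum_{j=k..q} theta_j psi_{j-k}   (c_k = 0 for k > q),
using gamma(-m) = gamma(m).
Pure AR (q = 0): c_0 = sigma^2 = 1, c_k = 0 for k >= 1.
Equations for k = 0 and k = 1 (AR order 1):
  gamma(0) = phi_1 gamma(1) + c_0
  gamma(1) = phi_1 gamma(0) + c_1
Substituting the second into the first: gamma(0) (1 - phi_1^2) = c_0 + phi_1 c_1, so
  gamma(0) = c_0 / (1 - phi_1^2) = 1 / (1 - (-0.836)^2) = 1 / 0.301104 = 3.321112.
  gamma(1) = phi_1 gamma(0) = (-0.836)(3.321112) = -2.776449.
Therefore gamma(1) = -2.7764 (to 4 decimal places).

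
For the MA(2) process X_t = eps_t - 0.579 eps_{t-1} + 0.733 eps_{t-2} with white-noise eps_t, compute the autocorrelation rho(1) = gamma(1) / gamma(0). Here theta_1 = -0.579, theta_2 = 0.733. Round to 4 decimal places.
\rho(1) = -0.5359

For an MA(q) process with theta_0 = 1, the autocovariance is
  gamma(k) = sigma^2 * sum_{i=0..q-k} theta_i * theta_{i+k},
and rho(k) = gamma(k) / gamma(0). Sigma^2 cancels.
  numerator   = (1)*(-0.579) + (-0.579)*(0.733) = -1.003407.
  denominator = (1)^2 + (-0.579)^2 + (0.733)^2 = 1.87253.
  rho(1) = -1.003407 / 1.87253 = -0.5359.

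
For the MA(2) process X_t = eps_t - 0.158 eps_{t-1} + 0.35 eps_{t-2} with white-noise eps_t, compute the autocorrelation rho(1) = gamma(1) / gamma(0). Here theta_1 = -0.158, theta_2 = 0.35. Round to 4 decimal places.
\rho(1) = -0.1859

For an MA(q) process with theta_0 = 1, the autocovariance is
  gamma(k) = sigma^2 * sum_{i=0..q-k} theta_i * theta_{i+k},
and rho(k) = gamma(k) / gamma(0). Sigma^2 cancels.
  numerator   = (1)*(-0.158) + (-0.158)*(0.35) = -0.2133.
  denominator = (1)^2 + (-0.158)^2 + (0.35)^2 = 1.147464.
  rho(1) = -0.2133 / 1.147464 = -0.1859.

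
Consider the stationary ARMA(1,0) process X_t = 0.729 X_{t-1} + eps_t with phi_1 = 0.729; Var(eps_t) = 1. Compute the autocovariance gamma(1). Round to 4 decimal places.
\gamma(1) = 1.5558

Multiply the model equation by X_{t-k} and take expectations. With theta_0 = psi_0 = 1 and psi_j the MA(infinity) weights, this gives
  gamma(k) - sum_i phi_i gamma(k-i) = c_k,
  c_k = sigma^2 * sum_{j=k..q} theta_j psi_{j-k}   (c_k = 0 for k > q),
using gamma(-m) = gamma(m).
Pure AR (q = 0): c_0 = sigma^2 = 1, c_k = 0 for k >= 1.
Equations for k = 0 and k = 1 (AR order 1):
  gamma(0) = phi_1 gamma(1) + c_0
  gamma(1) = phi_1 gamma(0) + c_1
Substituting the second into the first: gamma(0) (1 - phi_1^2) = c_0 + phi_1 c_1, so
  gamma(0) = c_0 / (1 - phi_1^2) = 1 / (1 - (0.729)^2) = 1 / 0.468559 = 2.134203.
  gamma(1) = phi_1 gamma(0) = (0.729)(2.134203) = 1.555834.
Therefore gamma(1) = 1.5558 (to 4 decimal places).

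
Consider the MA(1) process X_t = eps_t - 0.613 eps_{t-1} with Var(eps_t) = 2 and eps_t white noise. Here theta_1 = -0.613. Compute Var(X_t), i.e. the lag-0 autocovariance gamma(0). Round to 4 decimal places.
\gamma(0) = 2.7515

For an MA(q) process X_t = eps_t + sum_i theta_i eps_{t-i} with
Var(eps_t) = sigma^2, the variance is
  gamma(0) = sigma^2 * (1 + sum_i theta_i^2).
  sum_i theta_i^2 = (-0.613)^2 = 0.375769.
  gamma(0) = 2 * (1 + 0.375769) = 2 * 1.375769 = 2.751538, which rounds to 2.7515.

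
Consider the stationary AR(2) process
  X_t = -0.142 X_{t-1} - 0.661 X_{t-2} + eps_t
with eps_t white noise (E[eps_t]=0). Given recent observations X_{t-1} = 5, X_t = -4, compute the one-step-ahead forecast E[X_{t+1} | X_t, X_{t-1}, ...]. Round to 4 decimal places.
E[X_{t+1} \mid \mathcal F_t] = -2.7370

For an AR(p) model X_t = c + sum_i phi_i X_{t-i} + eps_t, the
one-step-ahead conditional mean is
  E[X_{t+1} | X_t, ...] = c + sum_i phi_i X_{t+1-i}.
Substitute known values:
  E[X_{t+1} | ...] = (-0.142) * (-4) + (-0.661) * (5)
                   = -2.7370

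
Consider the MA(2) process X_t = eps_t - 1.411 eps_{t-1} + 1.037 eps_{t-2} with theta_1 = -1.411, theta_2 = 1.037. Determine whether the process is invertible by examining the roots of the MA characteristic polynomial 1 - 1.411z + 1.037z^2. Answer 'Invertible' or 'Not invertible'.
\text{Not invertible}

The MA(q) characteristic polynomial is P(z) = 1 - 1.411z + 1.037z^2.
Invertibility requires all roots to lie outside the unit circle, i.e. |z| > 1 for every root.
Set 1 + (-1.411) z + (1.037) z^2 = 0, i.e. a z^2 + b z + c = 0 with a = 1.037, b = -1.411, c = 1.
Discriminant D = b^2 - 4ac = (-1.411)^2 - 4*(1.037)*1 = 1.990921 - (4.148) = -2.157079.
D < 0, so the roots are the complex-conjugate pair z = (-b +/- i sqrt(-D)) / (2a) = 0.6803 +/- 0.7081i.
For a conjugate pair |z|^2 = z * conj(z) = (product of roots) = c/a = 1/(1.037) = 0.96432, so |z| = sqrt(0.96432) = 0.982 for both roots.
Moduli of all roots: 0.9820, 0.9820.
All moduli strictly greater than 1? No.
Verdict: Not invertible.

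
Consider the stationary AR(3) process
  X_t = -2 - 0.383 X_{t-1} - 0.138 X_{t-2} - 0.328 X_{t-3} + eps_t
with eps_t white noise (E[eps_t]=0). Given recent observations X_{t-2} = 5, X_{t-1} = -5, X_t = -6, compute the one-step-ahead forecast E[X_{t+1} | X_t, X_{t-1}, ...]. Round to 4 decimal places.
E[X_{t+1} \mid \mathcal F_t] = -0.6520

For an AR(p) model X_t = c + sum_i phi_i X_{t-i} + eps_t, the
one-step-ahead conditional mean is
  E[X_{t+1} | X_t, ...] = c + sum_i phi_i X_{t+1-i}.
Substitute known values:
  E[X_{t+1} | ...] = -2 + (-0.383) * (-6) + (-0.138) * (-5) + (-0.328) * (5)
                   = -0.6520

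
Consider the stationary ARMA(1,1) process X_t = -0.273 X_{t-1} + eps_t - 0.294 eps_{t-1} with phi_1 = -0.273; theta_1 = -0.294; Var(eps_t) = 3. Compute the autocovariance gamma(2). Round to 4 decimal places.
\gamma(2) = 0.5420

Multiply the model equation by X_{t-k} and take expectations. With theta_0 = psi_0 = 1 and psi_j the MA(infinity) weights, this gives
  gamma(k) - sum_i phi_i gamma(k-i) = c_k,
  c_k = sigma^2 * sum_{j=k..q} theta_j psi_{j-k}   (c_k = 0 for k > q),
using gamma(-m) = gamma(m).
psi-weights needed (psi_j = theta_j + sum_i phi_i psi_{j-i}):
  psi_1 = theta_1 + phi_1 = -0.294 + (-0.273) = -0.567
Right-hand sides:
  c_0 = sigma^2 (1 + theta_1 psi_1) = 3 * (1 + (-0.294)(-0.567)) = 3 * 1.166698 = 3.500094
  c_1 = sigma^2 theta_1 = 3 * (-0.294) = -0.882
  c_2 = 0
Equations for k = 0 and k = 1 (AR order 1):
  gamma(0) = phi_1 gamma(1) + c_0
  gamma(1) = phi_1 gamma(0) + c_1
Substituting the second into the first: gamma(0) (1 - phi_1^2) = c_0 + phi_1 c_1, so
  gamma(0) = (c_0 + phi_1 c_1) / (1 - phi_1^2) = (3.500094 + (-0.273)(-0.882)) / (1 - (-0.273)^2) = 3.74088 / 0.925471 = 4.042136.
  gamma(1) = phi_1 gamma(0) + c_1 = (-0.273)(4.042136) + (-0.882) = -1.985503.
For k = 2 (> q): gamma(2) = phi_1 gamma(1) = (-0.273)(-1.985503) = 0.542042.
Therefore gamma(2) = 0.5420 (to 4 decimal places).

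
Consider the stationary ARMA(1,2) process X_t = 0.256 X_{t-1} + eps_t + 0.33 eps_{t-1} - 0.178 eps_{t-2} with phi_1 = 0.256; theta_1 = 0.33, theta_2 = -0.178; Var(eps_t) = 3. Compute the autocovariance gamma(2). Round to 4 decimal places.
\gamma(2) = -0.0964

Multiply the model equation by X_{t-k} and take expectations. With theta_0 = psi_0 = 1 and psi_j the MA(infinity) weights, this gives
  gamma(k) - sum_i phi_i gamma(k-i) = c_k,
  c_k = sigma^2 * sum_{j=k..q} theta_j psi_{j-k}   (c_k = 0 for k > q),
using gamma(-m) = gamma(m).
psi-weights needed (psi_j = theta_j + sum_i phi_i psi_{j-i}):
  psi_1 = theta_1 + phi_1 = 0.33 + (0.256) = 0.586
  psi_2 = theta_2 + phi_1 psi_1 = -0.178 + (0.256)(0.586) = -0.027984
Right-hand sides:
  c_0 = sigma^2 (1 + theta_1 psi_1 + theta_2 psi_2) = 3 * (1 + (0.33)(0.586) + (-0.178)(-0.027984)) = 3 * 1.198361 = 3.595083
  c_1 = sigma^2 (theta_1 + theta_2 psi_1) = 3 * (0.33 + (-0.178)(0.586)) = 0.677076
  c_2 = sigma^2 theta_2 = 3 * (-0.178) = -0.534
Equations for k = 0 and k = 1 (AR order 1):
  gamma(0) = phi_1 gamma(1) + c_0
  gamma(1) = phi_1 gamma(0) + c_1
Substituting the second into the first: gamma(0) (1 - phi_1^2) = c_0 + phi_1 c_1, so
  gamma(0) = (c_0 + phi_1 c_1) / (1 - phi_1^2) = (3.595083 + (0.256)(0.677076)) / (1 - (0.256)^2) = 3.768415 / 0.934464 = 4.032702.
  gamma(1) = phi_1 gamma(0) + c_1 = (0.256)(4.032702) + (0.677076) = 1.709448.
For k = 2: gamma(2) = phi_1 gamma(1) + c_2
  = (0.256)(1.709448) + (-0.534) = -0.096381.
Therefore gamma(2) = -0.0964 (to 4 decimal places).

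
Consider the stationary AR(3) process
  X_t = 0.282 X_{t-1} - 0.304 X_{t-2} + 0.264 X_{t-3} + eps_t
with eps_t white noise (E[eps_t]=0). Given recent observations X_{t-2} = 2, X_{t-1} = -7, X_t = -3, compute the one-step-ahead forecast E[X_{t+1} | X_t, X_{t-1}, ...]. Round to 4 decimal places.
E[X_{t+1} \mid \mathcal F_t] = 1.8100

For an AR(p) model X_t = c + sum_i phi_i X_{t-i} + eps_t, the
one-step-ahead conditional mean is
  E[X_{t+1} | X_t, ...] = c + sum_i phi_i X_{t+1-i}.
Substitute known values:
  E[X_{t+1} | ...] = (0.282) * (-3) + (-0.304) * (-7) + (0.264) * (2)
                   = 1.8100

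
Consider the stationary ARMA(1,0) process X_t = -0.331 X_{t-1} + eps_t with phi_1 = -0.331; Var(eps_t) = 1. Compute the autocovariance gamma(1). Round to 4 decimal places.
\gamma(1) = -0.3717

Multiply the model equation by X_{t-k} and take expectations. With theta_0 = psi_0 = 1 and psi_j the MA(infinity) weights, this gives
  gamma(k) - sum_i phi_i gamma(k-i) = c_k,
  c_k = sigma^2 * sum_{j=k..q} theta_j psi_{j-k}   (c_k = 0 for k > q),
using gamma(-m) = gamma(m).
Pure AR (q = 0): c_0 = sigma^2 = 1, c_k = 0 for k >= 1.
Equations for k = 0 and k = 1 (AR order 1):
  gamma(0) = phi_1 gamma(1) + c_0
  gamma(1) = phi_1 gamma(0) + c_1
Substituting the second into the first: gamma(0) (1 - phi_1^2) = c_0 + phi_1 c_1, so
  gamma(0) = c_0 / (1 - phi_1^2) = 1 / (1 - (-0.331)^2) = 1 / 0.890439 = 1.123042.
  gamma(1) = phi_1 gamma(0) = (-0.331)(1.123042) = -0.371727.
Therefore gamma(1) = -0.3717 (to 4 decimal places).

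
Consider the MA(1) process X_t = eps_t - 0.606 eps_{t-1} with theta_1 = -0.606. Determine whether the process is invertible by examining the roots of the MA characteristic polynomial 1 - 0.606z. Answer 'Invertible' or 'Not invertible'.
\text{Invertible}

The MA(q) characteristic polynomial is P(z) = 1 - 0.606z.
Invertibility requires all roots to lie outside the unit circle, i.e. |z| > 1 for every root.
This is linear in z: 1 + (-0.606) z = 0  =>  z = -1/(-0.606) = 1.650165,  |z| = 1.650165.
Moduli of all roots: 1.6502.
All moduli strictly greater than 1? Yes.
Verdict: Invertible.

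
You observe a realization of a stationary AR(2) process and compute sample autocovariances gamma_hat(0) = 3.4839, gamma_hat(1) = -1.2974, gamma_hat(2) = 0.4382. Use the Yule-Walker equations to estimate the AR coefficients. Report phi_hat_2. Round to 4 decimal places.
\hat\phi_{2} = -0.0150

The Yule-Walker equations for an AR(p) process read, in matrix form,
  Gamma_p phi = r_p,   with   (Gamma_p)_{ij} = gamma(|i - j|),
                       (r_p)_i = gamma(i),   i,j = 1..p.
Substitute the sample gammas (Toeplitz matrix and right-hand side of size 2):
  Gamma_p = [[3.4839, -1.2974], [-1.2974, 3.4839]]
  r_p     = [-1.2974, 0.4382]
Written out:
  3.4839 phi_1 - 1.2974 phi_2 = -1.2974
  -1.2974 phi_1 + 3.4839 phi_2 = 0.4382
Solve by Cramer's rule:
  det = gamma(0)^2 - gamma(1)^2 = (3.4839)^2 - (-1.2974)^2 = 12.13755921 - 1.68324676 = 10.45431245
  phi_hat_1 = [gamma(1) gamma(0) - gamma(1) gamma(2)] / det = [(-1.2974)(3.4839) - (-1.2974)(0.4382)] / 10.45431245 = -3.95149118 / 10.45431245 = -0.378
  phi_hat_2 = [gamma(0) gamma(2) - gamma(1)^2] / det = [(3.4839)(0.4382) - (-1.2974)^2] / 10.45431245 = -0.15660178 / 10.45431245 = -0.015
So phi_hat = [-0.3780, -0.0150].
Therefore phi_hat_2 = -0.0150.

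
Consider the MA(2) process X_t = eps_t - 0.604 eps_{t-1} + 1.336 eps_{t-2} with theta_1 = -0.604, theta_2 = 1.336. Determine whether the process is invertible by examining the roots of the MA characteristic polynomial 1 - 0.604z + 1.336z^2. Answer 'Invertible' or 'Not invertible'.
\text{Not invertible}

The MA(q) characteristic polynomial is P(z) = 1 - 0.604z + 1.336z^2.
Invertibility requires all roots to lie outside the unit circle, i.e. |z| > 1 for every root.
Set 1 + (-0.604) z + (1.336) z^2 = 0, i.e. a z^2 + b z + c = 0 with a = 1.336, b = -0.604, c = 1.
Discriminant D = b^2 - 4ac = (-0.604)^2 - 4*(1.336)*1 = 0.364816 - (5.344) = -4.979184.
D < 0, so the roots are the complex-conjugate pair z = (-b +/- i sqrt(-D)) / (2a) = 0.226 +/- 0.8351i.
For a conjugate pair |z|^2 = z * conj(z) = (product of roots) = c/a = 1/(1.336) = 0.748503, so |z| = sqrt(0.748503) = 0.8652 for both roots.
Moduli of all roots: 0.8652, 0.8652.
All moduli strictly greater than 1? No.
Verdict: Not invertible.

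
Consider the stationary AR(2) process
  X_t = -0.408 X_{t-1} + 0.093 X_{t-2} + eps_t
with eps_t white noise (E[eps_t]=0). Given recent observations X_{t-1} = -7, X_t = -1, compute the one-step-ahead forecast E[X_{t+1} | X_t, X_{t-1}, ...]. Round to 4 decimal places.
E[X_{t+1} \mid \mathcal F_t] = -0.2430

For an AR(p) model X_t = c + sum_i phi_i X_{t-i} + eps_t, the
one-step-ahead conditional mean is
  E[X_{t+1} | X_t, ...] = c + sum_i phi_i X_{t+1-i}.
Substitute known values:
  E[X_{t+1} | ...] = (-0.408) * (-1) + (0.093) * (-7)
                   = -0.2430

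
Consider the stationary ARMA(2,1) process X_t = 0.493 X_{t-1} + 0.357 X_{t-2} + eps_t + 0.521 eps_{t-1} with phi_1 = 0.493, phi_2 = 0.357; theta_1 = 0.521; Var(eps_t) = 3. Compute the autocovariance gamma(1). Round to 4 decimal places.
\gamma(1) = 15.6731

Multiply the model equation by X_{t-k} and take expectations. With theta_0 = psi_0 = 1 and psi_j the MA(infinity) weights, this gives
  gamma(k) - sum_i phi_i gamma(k-i) = c_k,
  c_k = sigma^2 * sum_{j=k..q} theta_j psi_{j-k}   (c_k = 0 for k > q),
using gamma(-m) = gamma(m).
psi-weights needed (psi_j = theta_j + sum_i phi_i psi_{j-i}):
  psi_1 = theta_1 + phi_1 = 0.521 + (0.493) = 1.014
Right-hand sides:
  c_0 = sigma^2 (1 + theta_1 psi_1) = 3 * (1 + (0.521)(1.014)) = 3 * 1.528294 = 4.584882
  c_1 = sigma^2 theta_1 = 3 * (0.521) = 1.563
  c_2 = 0
Equations for k = 0, 1, 2 (AR order 2, c_2 = 0):
  (E0) gamma(0) = phi_1 gamma(1) + phi_2 gamma(2) + c_0
  (E1) gamma(1) = phi_1 gamma(0) + phi_2 gamma(1) + c_1
  (E2) gamma(2) = phi_1 gamma(1) + phi_2 gamma(0)
From (E1): gamma(1) = A gamma(0) + B with
  A = phi_1 / (1 - phi_2) = 0.493 / 0.643 = 0.766719,   B = c_1 / (1 - phi_2) = 1.563 / 0.643 = 2.430793.
Insert (E2) into (E0): gamma(0) (1 - phi_2^2) = phi_1 (1 + phi_2) gamma(1) + c_0.
  phi_1 (1 + phi_2) = (0.493)(1.357) = 0.669001,   1 - phi_2^2 = 0.872551.
Replace gamma(1) by A gamma(0) + B and collect gamma(0):
  gamma(0) [0.872551 - (0.669001)(0.766719)] = (0.669001)(2.430793) + 4.584882
  gamma(0) * 0.359616 = 6.211085
  gamma(0) = 6.211085 / 0.359616 = 17.271458.
  gamma(1) = A gamma(0) + B = (0.766719)(17.271458) + (2.430793) = 15.67314.
Therefore gamma(1) = 15.6731 (to 4 decimal places).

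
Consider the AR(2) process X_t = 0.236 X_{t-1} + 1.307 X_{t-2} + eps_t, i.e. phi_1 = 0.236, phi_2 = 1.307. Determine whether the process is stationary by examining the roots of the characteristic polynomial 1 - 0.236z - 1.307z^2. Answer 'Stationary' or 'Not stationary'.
\text{Not stationary}

The AR(p) characteristic polynomial is P(z) = 1 - 0.236z - 1.307z^2.
Stationarity requires all roots to lie outside the unit circle, i.e. |z| > 1 for every root.
Set 1 + (-0.236) z + (-1.307) z^2 = 0, i.e. a z^2 + b z + c = 0 with a = -1.307, b = -0.236, c = 1.
Discriminant D = b^2 - 4ac = (-0.236)^2 - 4*(-1.307)*1 = 0.055696 - (-5.228) = 5.283696.
D >= 0, so the roots are real: z = (-b +/- sqrt(D)) / (2a) = (0.236 +/- 2.298629) / (-2.614).
  z_1 = (0.236 + 2.298629) / (-2.614) = -0.9696,   |z_1| = 0.9696.
  z_2 = (0.236 - 2.298629) / (-2.614) = 0.7891,   |z_2| = 0.7891.
Moduli of all roots: 0.9696, 0.7891.
All moduli strictly greater than 1? No.
Verdict: Not stationary.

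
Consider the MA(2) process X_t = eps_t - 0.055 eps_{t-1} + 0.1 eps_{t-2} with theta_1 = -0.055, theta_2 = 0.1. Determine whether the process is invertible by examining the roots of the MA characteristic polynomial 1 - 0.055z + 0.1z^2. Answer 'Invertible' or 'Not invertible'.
\text{Invertible}

The MA(q) characteristic polynomial is P(z) = 1 - 0.055z + 0.1z^2.
Invertibility requires all roots to lie outside the unit circle, i.e. |z| > 1 for every root.
Set 1 + (-0.055) z + (0.1) z^2 = 0, i.e. a z^2 + b z + c = 0 with a = 0.1, b = -0.055, c = 1.
Discriminant D = b^2 - 4ac = (-0.055)^2 - 4*(0.1)*1 = 0.003025 - (0.4) = -0.396975.
D < 0, so the roots are the complex-conjugate pair z = (-b +/- i sqrt(-D)) / (2a) = 0.275 +/- 3.1503i.
For a conjugate pair |z|^2 = z * conj(z) = (product of roots) = c/a = 1/(0.1) = 10, so |z| = sqrt(10) = 3.1623 for both roots.
Moduli of all roots: 3.1623, 3.1623.
All moduli strictly greater than 1? Yes.
Verdict: Invertible.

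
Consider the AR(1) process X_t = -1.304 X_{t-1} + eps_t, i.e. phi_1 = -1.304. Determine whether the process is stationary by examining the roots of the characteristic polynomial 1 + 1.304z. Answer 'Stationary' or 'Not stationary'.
\text{Not stationary}

The AR(p) characteristic polynomial is P(z) = 1 + 1.304z.
Stationarity requires all roots to lie outside the unit circle, i.e. |z| > 1 for every root.
This is linear in z: 1 + (1.304) z = 0  =>  z = -1/(1.304) = -0.766871,  |z| = 0.766871.
Moduli of all roots: 0.7669.
All moduli strictly greater than 1? No.
Verdict: Not stationary.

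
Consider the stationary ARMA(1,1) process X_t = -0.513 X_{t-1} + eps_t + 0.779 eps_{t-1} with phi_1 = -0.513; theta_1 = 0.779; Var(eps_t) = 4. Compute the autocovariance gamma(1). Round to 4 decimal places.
\gamma(1) = 0.8670

Multiply the model equation by X_{t-k} and take expectations. With theta_0 = psi_0 = 1 and psi_j the MA(infinity) weights, this gives
  gamma(k) - sum_i phi_i gamma(k-i) = c_k,
  c_k = sigma^2 * sum_{j=k..q} theta_j psi_{j-k}   (c_k = 0 for k > q),
using gamma(-m) = gamma(m).
psi-weights needed (psi_j = theta_j + sum_i phi_i psi_{j-i}):
  psi_1 = theta_1 + phi_1 = 0.779 + (-0.513) = 0.266
Right-hand sides:
  c_0 = sigma^2 (1 + theta_1 psi_1) = 4 * (1 + (0.779)(0.266)) = 4 * 1.207214 = 4.828856
  c_1 = sigma^2 theta_1 = 4 * (0.779) = 3.116
  c_2 = 0
Equations for k = 0 and k = 1 (AR order 1):
  gamma(0) = phi_1 gamma(1) + c_0
  gamma(1) = phi_1 gamma(0) + c_1
Substituting the second into the first: gamma(0) (1 - phi_1^2) = c_0 + phi_1 c_1, so
  gamma(0) = (c_0 + phi_1 c_1) / (1 - phi_1^2) = (4.828856 + (-0.513)(3.116)) / (1 - (-0.513)^2) = 3.230348 / 0.736831 = 4.38411.
  gamma(1) = phi_1 gamma(0) + c_1 = (-0.513)(4.38411) + (3.116) = 0.866952.
Therefore gamma(1) = 0.8670 (to 4 decimal places).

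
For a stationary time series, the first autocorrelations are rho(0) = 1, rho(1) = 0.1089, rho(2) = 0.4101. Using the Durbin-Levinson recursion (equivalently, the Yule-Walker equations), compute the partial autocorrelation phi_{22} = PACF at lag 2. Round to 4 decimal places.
\phi_{22} = 0.4030

The PACF at lag k is phi_{kk}, the last component of the solution
to the Yule-Walker system G_k phi = r_k where
  (G_k)_{ij} = rho(|i - j|), (r_k)_i = rho(i), i,j = 1..k.
Equivalently, Durbin-Levinson gives phi_{kk} iteratively:
  phi_{11} = rho(1)
  phi_{kk} = [rho(k) - sum_{j=1..k-1} phi_{k-1,j} rho(k-j)]
            / [1 - sum_{j=1..k-1} phi_{k-1,j} rho(j)],
  phi_{k,j} = phi_{k-1,j} - phi_{kk} phi_{k-1,k-j},  j = 1..k-1.
Step k = 1:
  phi_11 = rho(1) = 0.1089.
Step k = 2:
  phi_22 = [rho(2) - phi_11 rho(1)] / [1 - phi_11 rho(1)] = [0.4101 - (0.1089)(0.1089)] / [1 - (0.1089)(0.1089)]
         = 0.39824079 / 0.98814079 = 0.403.
Therefore phi_{22} = 0.4030.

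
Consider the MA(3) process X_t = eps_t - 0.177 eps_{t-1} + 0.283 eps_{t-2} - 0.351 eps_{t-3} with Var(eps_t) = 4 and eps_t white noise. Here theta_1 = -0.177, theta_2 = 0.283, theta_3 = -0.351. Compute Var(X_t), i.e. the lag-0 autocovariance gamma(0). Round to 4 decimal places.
\gamma(0) = 4.9385

For an MA(q) process X_t = eps_t + sum_i theta_i eps_{t-i} with
Var(eps_t) = sigma^2, the variance is
  gamma(0) = sigma^2 * (1 + sum_i theta_i^2).
  sum_i theta_i^2 = (-0.177)^2 + (0.283)^2 + (-0.351)^2 = 0.031329 + 0.080089 + 0.123201 = 0.234619.
  gamma(0) = 4 * (1 + 0.234619) = 4 * 1.234619 = 4.938476, which rounds to 4.9385.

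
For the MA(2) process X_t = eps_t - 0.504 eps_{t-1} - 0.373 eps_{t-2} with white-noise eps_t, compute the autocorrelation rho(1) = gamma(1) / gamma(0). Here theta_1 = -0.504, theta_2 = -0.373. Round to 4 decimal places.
\rho(1) = -0.2268

For an MA(q) process with theta_0 = 1, the autocovariance is
  gamma(k) = sigma^2 * sum_{i=0..q-k} theta_i * theta_{i+k},
and rho(k) = gamma(k) / gamma(0). Sigma^2 cancels.
  numerator   = (1)*(-0.504) + (-0.504)*(-0.373) = -0.316008.
  denominator = (1)^2 + (-0.504)^2 + (-0.373)^2 = 1.393145.
  rho(1) = -0.316008 / 1.393145 = -0.2268.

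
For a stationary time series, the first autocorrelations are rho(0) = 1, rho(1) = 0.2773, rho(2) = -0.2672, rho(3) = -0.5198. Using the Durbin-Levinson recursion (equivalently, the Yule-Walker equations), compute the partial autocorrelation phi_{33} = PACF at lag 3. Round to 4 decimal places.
\phi_{33} = -0.3960

The PACF at lag k is phi_{kk}, the last component of the solution
to the Yule-Walker system G_k phi = r_k where
  (G_k)_{ij} = rho(|i - j|), (r_k)_i = rho(i), i,j = 1..k.
Equivalently, Durbin-Levinson gives phi_{kk} iteratively:
  phi_{11} = rho(1)
  phi_{kk} = [rho(k) - sum_{j=1..k-1} phi_{k-1,j} rho(k-j)]
            / [1 - sum_{j=1..k-1} phi_{k-1,j} rho(j)],
  phi_{k,j} = phi_{k-1,j} - phi_{kk} phi_{k-1,k-j},  j = 1..k-1.
Step k = 1:
  phi_11 = rho(1) = 0.2773.
Step k = 2:
  phi_22 = [rho(2) - phi_11 rho(1)] / [1 - phi_11 rho(1)] = [-0.2672 - (0.2773)(0.2773)] / [1 - (0.2773)(0.2773)]
         = -0.34409529 / 0.92310471 = -0.372759.
  Update: phi_21 = phi_11 - phi_22 phi_11 = 0.2773 - (-0.372759)(0.2773) = 0.380666.
Step k = 3:
  phi_33 = [rho(3) - phi_21 rho(2) - phi_22 rho(1)] / [1 - phi_21 rho(1) - phi_22 rho(2)]
    numerator   = -0.5198 - (0.380666)(-0.2672) - (-0.372759)(0.2773) = -0.31472007
    denominator = 1 - (0.380666)(0.2773) - (-0.372759)(-0.2672) = 0.79484021
  phi_33 = -0.31472007 / 0.79484021 = -0.396.
Therefore phi_{33} = -0.3960.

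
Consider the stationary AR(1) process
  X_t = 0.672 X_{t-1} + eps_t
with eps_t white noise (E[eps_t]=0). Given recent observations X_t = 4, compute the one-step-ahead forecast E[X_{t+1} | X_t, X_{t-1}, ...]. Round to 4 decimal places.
E[X_{t+1} \mid \mathcal F_t] = 2.6880

For an AR(p) model X_t = c + sum_i phi_i X_{t-i} + eps_t, the
one-step-ahead conditional mean is
  E[X_{t+1} | X_t, ...] = c + sum_i phi_i X_{t+1-i}.
Substitute known values:
  E[X_{t+1} | ...] = (0.672) * (4)
                   = 2.6880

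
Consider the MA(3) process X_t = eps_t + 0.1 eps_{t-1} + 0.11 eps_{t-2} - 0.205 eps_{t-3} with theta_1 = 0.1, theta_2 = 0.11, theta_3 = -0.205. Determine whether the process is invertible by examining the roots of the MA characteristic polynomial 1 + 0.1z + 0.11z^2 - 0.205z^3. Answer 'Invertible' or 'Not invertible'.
\text{Invertible}

The MA(q) characteristic polynomial is P(z) = 1 + 0.1z + 0.11z^2 - 0.205z^3.
Invertibility requires all roots to lie outside the unit circle, i.e. |z| > 1 for every root.
Degree 3: look for a simple real root z0 first, then factor out (1 - z/z0) and solve the remaining quadratic.
Testing z0 = 2: P(2) = 1 + (0.1)(2) + (0.11)(2)^2 + (-0.205)(2)^3
  = 1 + (0.2) + (0.44) + (-1.64) = 0.  So z_0 = 2 is a root, |z_0| = 2.
Divide out the factor (1 - 0.5 z) = (1 - z/z0) (since 1/z0 = 0.5):
  P(z) = (1 - 0.5 z)(1 + (0.6) z + (0.41) z^2)
  [check: z-coef 0.6 - (0.5) = 0.1; z^2-coef 0.41 - (0.5)(0.6) = 0.11; z^3-coef -(0.5)(0.41) = -0.205.]
Remaining roots from the quadratic factor 1 + (0.6) z + (0.41) z^2:
  Set 1 + (0.6) z + (0.41) z^2 = 0, i.e. a z^2 + b z + c = 0 with a = 0.41, b = 0.6, c = 1.
  Discriminant D = b^2 - 4ac = (0.6)^2 - 4*(0.41)*1 = 0.36 - (1.64) = -1.28.
  D < 0, so the roots are the complex-conjugate pair z = (-b +/- i sqrt(-D)) / (2a) = -0.7317 +/- 1.3797i.
  For a conjugate pair |z|^2 = z * conj(z) = (product of roots) = c/a = 1/(0.41) = 2.439024, so |z| = sqrt(2.439024) = 1.5617 for both roots.
Moduli of all roots: 2.0000, 1.5617, 1.5617.
All moduli strictly greater than 1? Yes.
Verdict: Invertible.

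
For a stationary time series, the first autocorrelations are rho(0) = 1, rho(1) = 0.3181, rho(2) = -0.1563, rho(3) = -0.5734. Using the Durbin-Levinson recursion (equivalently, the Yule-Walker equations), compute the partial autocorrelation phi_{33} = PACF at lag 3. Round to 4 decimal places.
\phi_{33} = -0.5070

The PACF at lag k is phi_{kk}, the last component of the solution
to the Yule-Walker system G_k phi = r_k where
  (G_k)_{ij} = rho(|i - j|), (r_k)_i = rho(i), i,j = 1..k.
Equivalently, Durbin-Levinson gives phi_{kk} iteratively:
  phi_{11} = rho(1)
  phi_{kk} = [rho(k) - sum_{j=1..k-1} phi_{k-1,j} rho(k-j)]
            / [1 - sum_{j=1..k-1} phi_{k-1,j} rho(j)],
  phi_{k,j} = phi_{k-1,j} - phi_{kk} phi_{k-1,k-j},  j = 1..k-1.
Step k = 1:
  phi_11 = rho(1) = 0.3181.
Step k = 2:
  phi_22 = [rho(2) - phi_11 rho(1)] / [1 - phi_11 rho(1)] = [-0.1563 - (0.3181)(0.3181)] / [1 - (0.3181)(0.3181)]
         = -0.25748761 / 0.89881239 = -0.286475.
  Update: phi_21 = phi_11 - phi_22 phi_11 = 0.3181 - (-0.286475)(0.3181) = 0.409228.
Step k = 3:
  phi_33 = [rho(3) - phi_21 rho(2) - phi_22 rho(1)] / [1 - phi_21 rho(1) - phi_22 rho(2)]
    numerator   = -0.5734 - (0.409228)(-0.1563) - (-0.286475)(0.3181) = -0.41830988
    denominator = 1 - (0.409228)(0.3181) - (-0.286475)(-0.1563) = 0.82504853
  phi_33 = -0.41830988 / 0.82504853 = -0.507.
Therefore phi_{33} = -0.5070.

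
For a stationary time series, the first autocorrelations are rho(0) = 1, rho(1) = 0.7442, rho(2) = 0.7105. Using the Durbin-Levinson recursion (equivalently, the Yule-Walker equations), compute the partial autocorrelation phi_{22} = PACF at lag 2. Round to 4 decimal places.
\phi_{22} = 0.3511

The PACF at lag k is phi_{kk}, the last component of the solution
to the Yule-Walker system G_k phi = r_k where
  (G_k)_{ij} = rho(|i - j|), (r_k)_i = rho(i), i,j = 1..k.
Equivalently, Durbin-Levinson gives phi_{kk} iteratively:
  phi_{11} = rho(1)
  phi_{kk} = [rho(k) - sum_{j=1..k-1} phi_{k-1,j} rho(k-j)]
            / [1 - sum_{j=1..k-1} phi_{k-1,j} rho(j)],
  phi_{k,j} = phi_{k-1,j} - phi_{kk} phi_{k-1,k-j},  j = 1..k-1.
Step k = 1:
  phi_11 = rho(1) = 0.7442.
Step k = 2:
  phi_22 = [rho(2) - phi_11 rho(1)] / [1 - phi_11 rho(1)] = [0.7105 - (0.7442)(0.7442)] / [1 - (0.7442)(0.7442)]
         = 0.15666636 / 0.44616636 = 0.3511.
Therefore phi_{22} = 0.3511.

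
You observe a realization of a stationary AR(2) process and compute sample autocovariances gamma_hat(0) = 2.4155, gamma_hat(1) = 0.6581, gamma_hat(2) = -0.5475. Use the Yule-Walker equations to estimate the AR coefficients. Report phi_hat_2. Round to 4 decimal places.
\hat\phi_{2} = -0.3250

The Yule-Walker equations for an AR(p) process read, in matrix form,
  Gamma_p phi = r_p,   with   (Gamma_p)_{ij} = gamma(|i - j|),
                       (r_p)_i = gamma(i),   i,j = 1..p.
Substitute the sample gammas (Toeplitz matrix and right-hand side of size 2):
  Gamma_p = [[2.4155, 0.6581], [0.6581, 2.4155]]
  r_p     = [0.6581, -0.5475]
Written out:
  2.4155 phi_1 + 0.6581 phi_2 = 0.6581
  0.6581 phi_1 + 2.4155 phi_2 = -0.5475
Solve by Cramer's rule:
  det = gamma(0)^2 - gamma(1)^2 = (2.4155)^2 - (0.6581)^2 = 5.83464025 - 0.43309561 = 5.40154464
  phi_hat_1 = [gamma(1) gamma(0) - gamma(1) gamma(2)] / det = [(0.6581)(2.4155) - (0.6581)(-0.5475)] / 5.40154464 = 1.9499503 / 5.40154464 = 0.361
  phi_hat_2 = [gamma(0) gamma(2) - gamma(1)^2] / det = [(2.4155)(-0.5475) - (0.6581)^2] / 5.40154464 = -1.75558186 / 5.40154464 = -0.325
So phi_hat = [0.3610, -0.3250].
Therefore phi_hat_2 = -0.3250.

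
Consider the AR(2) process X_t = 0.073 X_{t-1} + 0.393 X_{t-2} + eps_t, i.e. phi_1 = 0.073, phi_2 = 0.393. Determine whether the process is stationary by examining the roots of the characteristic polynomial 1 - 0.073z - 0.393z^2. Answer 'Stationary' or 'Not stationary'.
\text{Stationary}

The AR(p) characteristic polynomial is P(z) = 1 - 0.073z - 0.393z^2.
Stationarity requires all roots to lie outside the unit circle, i.e. |z| > 1 for every root.
Set 1 + (-0.073) z + (-0.393) z^2 = 0, i.e. a z^2 + b z + c = 0 with a = -0.393, b = -0.073, c = 1.
Discriminant D = b^2 - 4ac = (-0.073)^2 - 4*(-0.393)*1 = 0.005329 - (-1.572) = 1.577329.
D >= 0, so the roots are real: z = (-b +/- sqrt(D)) / (2a) = (0.073 +/- 1.255918) / (-0.786).
  z_1 = (0.073 + 1.255918) / (-0.786) = -1.6907,   |z_1| = 1.6907.
  z_2 = (0.073 - 1.255918) / (-0.786) = 1.505,   |z_2| = 1.505.
Moduli of all roots: 1.6907, 1.5050.
All moduli strictly greater than 1? Yes.
Verdict: Stationary.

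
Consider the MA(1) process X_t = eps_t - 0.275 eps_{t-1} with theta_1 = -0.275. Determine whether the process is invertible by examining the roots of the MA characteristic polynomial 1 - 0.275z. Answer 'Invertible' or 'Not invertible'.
\text{Invertible}

The MA(q) characteristic polynomial is P(z) = 1 - 0.275z.
Invertibility requires all roots to lie outside the unit circle, i.e. |z| > 1 for every root.
This is linear in z: 1 + (-0.275) z = 0  =>  z = -1/(-0.275) = 3.636364,  |z| = 3.636364.
Moduli of all roots: 3.6364.
All moduli strictly greater than 1? Yes.
Verdict: Invertible.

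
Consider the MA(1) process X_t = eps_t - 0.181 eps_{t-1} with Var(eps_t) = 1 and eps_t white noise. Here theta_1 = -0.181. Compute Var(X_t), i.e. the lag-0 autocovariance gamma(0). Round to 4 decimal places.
\gamma(0) = 1.0328

For an MA(q) process X_t = eps_t + sum_i theta_i eps_{t-i} with
Var(eps_t) = sigma^2, the variance is
  gamma(0) = sigma^2 * (1 + sum_i theta_i^2).
  sum_i theta_i^2 = (-0.181)^2 = 0.032761.
  gamma(0) = 1 * (1 + 0.032761) = 1 * 1.032761 = 1.032761, which rounds to 1.0328.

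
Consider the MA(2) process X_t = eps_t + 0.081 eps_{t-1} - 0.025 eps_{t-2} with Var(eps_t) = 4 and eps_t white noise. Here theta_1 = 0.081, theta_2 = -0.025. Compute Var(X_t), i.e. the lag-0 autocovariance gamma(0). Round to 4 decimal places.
\gamma(0) = 4.0287

For an MA(q) process X_t = eps_t + sum_i theta_i eps_{t-i} with
Var(eps_t) = sigma^2, the variance is
  gamma(0) = sigma^2 * (1 + sum_i theta_i^2).
  sum_i theta_i^2 = (0.081)^2 + (-0.025)^2 = 0.006561 + 0.000625 = 0.007186.
  gamma(0) = 4 * (1 + 0.007186) = 4 * 1.007186 = 4.028744, which rounds to 4.0287.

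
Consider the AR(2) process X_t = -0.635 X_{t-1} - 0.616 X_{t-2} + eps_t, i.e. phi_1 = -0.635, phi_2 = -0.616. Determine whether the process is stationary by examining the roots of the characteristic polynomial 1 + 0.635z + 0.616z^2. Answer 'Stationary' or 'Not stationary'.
\text{Stationary}

The AR(p) characteristic polynomial is P(z) = 1 + 0.635z + 0.616z^2.
Stationarity requires all roots to lie outside the unit circle, i.e. |z| > 1 for every root.
Set 1 + (0.635) z + (0.616) z^2 = 0, i.e. a z^2 + b z + c = 0 with a = 0.616, b = 0.635, c = 1.
Discriminant D = b^2 - 4ac = (0.635)^2 - 4*(0.616)*1 = 0.403225 - (2.464) = -2.060775.
D < 0, so the roots are the complex-conjugate pair z = (-b +/- i sqrt(-D)) / (2a) = -0.5154 +/- 1.1652i.
For a conjugate pair |z|^2 = z * conj(z) = (product of roots) = c/a = 1/(0.616) = 1.623377, so |z| = sqrt(1.623377) = 1.2741 for both roots.
Moduli of all roots: 1.2741, 1.2741.
All moduli strictly greater than 1? Yes.
Verdict: Stationary.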